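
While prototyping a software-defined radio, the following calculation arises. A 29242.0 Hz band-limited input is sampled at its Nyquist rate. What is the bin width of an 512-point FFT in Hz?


Step 1 — Nyquist sampling rate:
fs = 2 * fmax = 2 * 29242.0 = 58484.0 Hz

Step 2 — DFT bin spacing:
df = fs / N = 58484.0 / 512 = 114.2266 Hz

114.2266 Hz


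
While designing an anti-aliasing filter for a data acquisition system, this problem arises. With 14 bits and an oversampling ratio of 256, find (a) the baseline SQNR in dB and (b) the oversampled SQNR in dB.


Step 1 — baseline SQNR at Nyquist:
SQNR_base = 6.02*N + 1.76
          = 6.02*14 + 1.76
          = 86.04 dB

Step 2 — oversampling processing gain:
G = 10*log10(OSR) = 10*log10(256) = 24.08 dB

Step 3 — total:
SQNR_total = 86.04 + 24.08 = 110.12 dB

Base SQNR = 86.04 dB; oversampled SQNR = 110.12 dB


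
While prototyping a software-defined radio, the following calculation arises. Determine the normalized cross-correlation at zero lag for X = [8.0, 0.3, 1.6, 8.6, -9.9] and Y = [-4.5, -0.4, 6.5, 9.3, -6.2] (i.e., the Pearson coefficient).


Pearson correlation coefficient (population):
r = cov(X,Y) / (std(X) * std(Y))
Mean X = 1.72, Mean Y = 0.94
Cov(X,Y) = 21.5112
Std(X) = 6.69071, Std(Y) = 6.052636
r = 0.5312

0.5312


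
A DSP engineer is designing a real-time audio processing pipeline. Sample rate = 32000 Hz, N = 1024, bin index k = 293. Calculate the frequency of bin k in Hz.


Frequency of DFT bin k:
f_k = k * fs / N
    = 293 * 32000 / 1024
    = 9376000 / 1024
    = 9156.25 Hz

9156.25 Hz


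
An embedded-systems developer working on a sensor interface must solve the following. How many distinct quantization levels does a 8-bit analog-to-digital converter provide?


Number of quantization levels = 2^N
= 2^8
= 256

256


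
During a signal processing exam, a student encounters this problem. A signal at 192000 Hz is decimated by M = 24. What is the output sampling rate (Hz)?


Decimation reduces the sample rate:
fs_out = fs_in / M
       = 192000 / 24
       = 8000.0 Hz

8000.0 Hz


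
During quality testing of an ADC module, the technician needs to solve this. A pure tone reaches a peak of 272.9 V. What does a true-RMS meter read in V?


RMS voltage for a sinusoidal waveform:
V_rms = V_peak / sqrt(2)
      = 272.9 / 1.414214
      = 192.969 V

192.969 V


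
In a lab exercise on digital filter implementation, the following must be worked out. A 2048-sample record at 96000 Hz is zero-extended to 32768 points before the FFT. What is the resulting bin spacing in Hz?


Frequency resolution after zero-padding:
N_padded = 2048 * 16 = 32768
df = fs / N_padded
   = 96000 / 32768
   = 2.9297 Hz

2.9297 Hz


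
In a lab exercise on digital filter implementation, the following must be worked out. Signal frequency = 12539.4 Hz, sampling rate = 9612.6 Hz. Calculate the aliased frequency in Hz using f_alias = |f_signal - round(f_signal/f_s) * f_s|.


Compute the nearest integer multiple of fs to the signal:
n = round(12539.4 / 9612.6) = 1
f_alias = |12539.4 - 1 * 9612.6|
        = |12539.4 - 9612.6|
        = 2926.8 Hz

2926.8


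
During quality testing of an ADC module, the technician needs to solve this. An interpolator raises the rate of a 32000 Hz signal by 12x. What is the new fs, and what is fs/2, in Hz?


Step 1 — output sample rate after interpolation by L:
fs_out = L * fs_in = 12 * 32000 = 384000 Hz

Step 2 — Nyquist frequency of the output stream:
f_Nyq = fs_out / 2 = 384000 / 2 = 192000.0 Hz

fs_out = 384000 Hz; f_Nyquist = 192000.0 Hz


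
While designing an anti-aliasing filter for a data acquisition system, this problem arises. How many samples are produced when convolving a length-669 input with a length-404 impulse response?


Linear convolution output length:
L = N + M - 1
  = 669 + 404 - 1
  = 1072 samples

1072


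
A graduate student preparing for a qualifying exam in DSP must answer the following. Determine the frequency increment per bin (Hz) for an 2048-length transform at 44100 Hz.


DFT frequency resolution:
df = fs / N
   = 44100 / 2048
   = 21.5332 Hz

21.5332 Hz


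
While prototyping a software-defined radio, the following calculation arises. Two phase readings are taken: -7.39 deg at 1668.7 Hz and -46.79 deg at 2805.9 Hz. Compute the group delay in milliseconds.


Group delay from phase difference:
tau = -d(phi)/d(omega)
d(phi) = -39.4 deg = -0.68766 rad
d(omega) = 2*pi*(2805.9 - 1668.7) = 7145.2383 rad/s
tau = -(-0.68766) / 7145.2383
    = 0.0962 ms

0.0962 ms


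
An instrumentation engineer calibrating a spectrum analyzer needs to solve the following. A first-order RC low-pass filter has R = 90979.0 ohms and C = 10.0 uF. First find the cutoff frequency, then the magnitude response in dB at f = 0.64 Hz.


Step 1 — cutoff frequency:
fc = 1 / (2*pi*R*C)
C = 10.0 uF = 1e-05 F
fc = 1 / (2*pi*90979.0*1e-05)
   = 0.174936 Hz

Step 2 — magnitude at f = 0.64 Hz:
|H(f)| = 1 / sqrt(1 + (f/fc)^2)
f/fc = 0.64 / 0.174936 = 3.658481
|H| = 1 / sqrt(1 + 13.384483) = 0.2636652
|H|_dB = 20*log10(0.2636652) = -11.58 dB

fc = 0.174936 Hz; |H(0.64 Hz)| = -11.58 dB


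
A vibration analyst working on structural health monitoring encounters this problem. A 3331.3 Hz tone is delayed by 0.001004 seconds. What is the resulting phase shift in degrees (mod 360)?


Phase shift from frequency and time delay:
phi = 360 * f * t_delay
    = 360 * 3331.3 * 0.001004
    = 1204.07 degrees
    mod 360 = 124.07 degrees

124.07 degrees


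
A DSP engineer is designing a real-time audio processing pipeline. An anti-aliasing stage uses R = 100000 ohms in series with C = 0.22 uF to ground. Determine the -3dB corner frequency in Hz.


Cutoff frequency of a first-order RC filter:
fc = 1 / (2 * pi * R * C)
C = 0.22 uF = 2.2e-07 F
fc = 1 / (2 * pi * 100000 * 2.2e-07)
   = 1 / 0.13823007675795
   = 7.234316 Hz

7.234316 Hz


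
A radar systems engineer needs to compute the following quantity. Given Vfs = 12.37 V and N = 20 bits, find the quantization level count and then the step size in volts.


Step 1 — number of quantization levels:
L = 2^N = 2^20 = 1048576

Step 2 — LSB step size:
delta = Vfs / L
      = 12.37 / 1048576
      = 1.18e-05 V

Levels = 1048576; step size = 1.18e-05 V


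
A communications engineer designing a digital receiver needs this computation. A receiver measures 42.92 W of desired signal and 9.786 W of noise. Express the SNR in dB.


SNR in decibels:
SNR = 10 * log10(Ps / Pn)
    = 10 * log10(42.92 / 9.786)
    = 10 * log10(4.3859)
    = 10 * 0.6421
    = 6.42 dB

6.42 dB


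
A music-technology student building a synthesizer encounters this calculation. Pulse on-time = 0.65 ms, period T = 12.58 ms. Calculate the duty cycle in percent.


Duty cycle as a percentage:
DC = (t_on / T) * 100
   = (0.65 / 12.58) * 100
   = 0.051669 * 100
   = 5.17 %

5.17 %


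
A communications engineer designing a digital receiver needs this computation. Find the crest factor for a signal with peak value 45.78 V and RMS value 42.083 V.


Crest factor is the ratio of peak to RMS:
CF = V_peak / V_rms
   = 45.78 / 42.083
   = 1.0879

1.0879


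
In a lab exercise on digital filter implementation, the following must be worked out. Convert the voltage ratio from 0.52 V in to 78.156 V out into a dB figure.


Voltage gain in dB:
G = 20 * log10(Vout / Vin)
  = 20 * log10(78.156 / 0.52)
  = 20 * log10(150.3)
  = 20 * 2.176959
  = 43.54 dB

43.54 dB


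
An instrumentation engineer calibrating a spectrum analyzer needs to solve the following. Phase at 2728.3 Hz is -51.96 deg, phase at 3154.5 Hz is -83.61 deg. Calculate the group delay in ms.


Group delay from phase difference:
tau = -d(phi)/d(omega)
d(phi) = -31.65 deg = -0.552397 rad
d(omega) = 2*pi*(3154.5 - 2728.3) = 2677.8936 rad/s
tau = -(-0.552397) / 2677.8936
    = 0.2063 ms

0.2063 ms


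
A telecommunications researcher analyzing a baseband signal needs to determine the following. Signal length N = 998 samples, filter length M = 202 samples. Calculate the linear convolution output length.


Linear convolution output length:
L = N + M - 1
  = 998 + 202 - 1
  = 1199 samples

1199


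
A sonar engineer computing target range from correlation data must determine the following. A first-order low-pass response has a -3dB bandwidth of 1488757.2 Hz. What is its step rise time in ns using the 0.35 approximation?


Rise time from bandwidth relationship:
tr = 0.35 / BW
   = 0.35 / 1488757.2
   = 2.350954205e-07 s
   = 235.0954 ns

235.0954 ns


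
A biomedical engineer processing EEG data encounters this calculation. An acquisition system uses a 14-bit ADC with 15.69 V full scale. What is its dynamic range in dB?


Dynamic range from full-scale to LSB:
V_min = V_max / 2^bits = 15.69 / 2^14
DR = 20 * log10(V_max / V_min)
   = 20 * log10(2^14)
   = 20 * 14 * log10(2)
   = 84.29 dB

84.29 dB


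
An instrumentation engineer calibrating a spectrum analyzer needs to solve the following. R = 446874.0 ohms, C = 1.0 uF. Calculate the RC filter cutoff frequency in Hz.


Cutoff frequency of a first-order RC filter:
fc = 1 / (2 * pi * R * C)
C = 1.0 uF = 1e-06 F
fc = 1 / (2 * pi * 446874.0 * 1e-06)
   = 1 / 2.8077921509606
   = 0.356152 Hz

0.356152 Hz


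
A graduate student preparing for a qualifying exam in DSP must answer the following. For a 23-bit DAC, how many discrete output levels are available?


Number of quantization levels = 2^N
= 2^23
= 8388608

8388608


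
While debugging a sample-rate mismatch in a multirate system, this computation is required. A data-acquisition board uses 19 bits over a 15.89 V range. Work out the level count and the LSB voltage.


Step 1 — number of quantization levels:
L = 2^N = 2^19 = 524288

Step 2 — LSB step size:
delta = Vfs / L
      = 15.89 / 524288
      = 3.031e-05 V

Levels = 524288; step size = 3.031e-05 V


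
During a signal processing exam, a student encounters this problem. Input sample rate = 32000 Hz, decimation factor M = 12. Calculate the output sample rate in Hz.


Decimation reduces the sample rate:
fs_out = fs_in / M
       = 32000 / 12
       = 2666.6667 Hz

2666.6667 Hz


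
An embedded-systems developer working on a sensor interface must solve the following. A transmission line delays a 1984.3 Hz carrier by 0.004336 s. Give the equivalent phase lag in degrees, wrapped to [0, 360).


Phase shift from frequency and time delay:
phi = 360 * f * t_delay
    = 360 * 1984.3 * 0.004336
    = 3097.41 degrees
    mod 360 = 217.41 degrees

217.41 degrees


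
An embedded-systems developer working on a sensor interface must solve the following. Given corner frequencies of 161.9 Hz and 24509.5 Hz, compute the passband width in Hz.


Bandwidth is the difference of -3dB frequencies:
BW = f_high - f_low
   = 24509.5 - 161.9
   = 24347.6 Hz

24347.6 Hz


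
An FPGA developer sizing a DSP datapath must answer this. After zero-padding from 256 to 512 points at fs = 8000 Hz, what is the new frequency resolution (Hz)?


Frequency resolution after zero-padding:
N_padded = 256 * 2 = 512
df = fs / N_padded
   = 8000 / 512
   = 15.625 Hz

15.625 Hz


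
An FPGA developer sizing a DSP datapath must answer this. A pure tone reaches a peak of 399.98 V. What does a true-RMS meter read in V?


RMS voltage for a sinusoidal waveform:
V_rms = V_peak / sqrt(2)
      = 399.98 / 1.414214
      = 282.829 V

282.829 V


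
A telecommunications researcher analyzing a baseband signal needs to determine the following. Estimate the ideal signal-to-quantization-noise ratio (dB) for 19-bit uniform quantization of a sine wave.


Theoretical SNR for a full-scale sinusoid:
SNR = 6.02 * N + 1.76
    = 6.02 * 19 + 1.76
    = 114.38 + 1.76
    = 116.14 dB

116.14 dB


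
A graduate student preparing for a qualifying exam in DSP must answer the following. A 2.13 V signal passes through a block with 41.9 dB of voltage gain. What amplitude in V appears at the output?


Output voltage from dB gain:
V_out = V_in * 10^(gain_dB / 20)
      = 2.13 * 10^(41.9 / 20)
      = 2.13 * 124.451461
      = 265.0816 V

265.0816 V


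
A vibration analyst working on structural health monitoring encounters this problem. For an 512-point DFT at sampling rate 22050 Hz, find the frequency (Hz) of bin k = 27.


Frequency of DFT bin k:
f_k = k * fs / N
    = 27 * 22050 / 512
    = 595350 / 512
    = 1162.793 Hz

1162.793 Hz


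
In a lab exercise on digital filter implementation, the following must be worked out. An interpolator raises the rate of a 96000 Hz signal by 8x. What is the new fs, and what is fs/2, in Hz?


Step 1 — output sample rate after interpolation by L:
fs_out = L * fs_in = 8 * 96000 = 768000 Hz

Step 2 — Nyquist frequency of the output stream:
f_Nyq = fs_out / 2 = 768000 / 2 = 384000.0 Hz

fs_out = 768000 Hz; f_Nyquist = 384000.0 Hz


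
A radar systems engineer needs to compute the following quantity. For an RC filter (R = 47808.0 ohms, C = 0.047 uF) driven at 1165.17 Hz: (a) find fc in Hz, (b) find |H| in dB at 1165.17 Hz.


Step 1 — cutoff frequency:
fc = 1 / (2*pi*R*C)
C = 0.047 uF = 4.7e-08 F
fc = 1 / (2*pi*47808.0*4.7e-08)
   = 70.8307 Hz

Step 2 — magnitude at f = 1165.17 Hz:
|H(f)| = 1 / sqrt(1 + (f/fc)^2)
f/fc = 1165.17 / 70.8307 = 16.45007
|H| = 1 / sqrt(1 + 270.604803) = 0.060678
|H|_dB = 20*log10(0.060678) = -24.34 dB

fc = 70.8307 Hz; |H(1165.17 Hz)| = -24.34 dB


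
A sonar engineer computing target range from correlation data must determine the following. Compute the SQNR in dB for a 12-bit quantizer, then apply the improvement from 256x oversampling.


Step 1 — baseline SQNR at Nyquist:
SQNR_base = 6.02*N + 1.76
          = 6.02*12 + 1.76
          = 74.0 dB

Step 2 — oversampling processing gain:
G = 10*log10(OSR) = 10*log10(256) = 24.08 dB

Step 3 — total:
SQNR_total = 74.0 + 24.08 = 98.08 dB

Base SQNR = 74.0 dB; oversampled SQNR = 98.08 dB


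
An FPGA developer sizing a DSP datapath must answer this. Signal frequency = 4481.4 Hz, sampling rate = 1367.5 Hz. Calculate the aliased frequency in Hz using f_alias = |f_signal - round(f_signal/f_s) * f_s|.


Compute the nearest integer multiple of fs to the signal:
n = round(4481.4 / 1367.5) = 3
f_alias = |4481.4 - 3 * 1367.5|
        = |4481.4 - 4102.5|
        = 378.9 Hz

378.9


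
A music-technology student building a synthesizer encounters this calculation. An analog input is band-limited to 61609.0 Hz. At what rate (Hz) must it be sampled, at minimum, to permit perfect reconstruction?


The Nyquist rate is twice the maximum frequency component.
fs_min = 2 * fmax
      = 2 * 61609.0
      = 123218.0 Hz

123218.0


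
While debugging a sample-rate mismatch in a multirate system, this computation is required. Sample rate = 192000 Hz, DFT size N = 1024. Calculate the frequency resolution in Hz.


DFT frequency resolution:
df = fs / N
   = 192000 / 1024
   = 187.5 Hz

187.5 Hz


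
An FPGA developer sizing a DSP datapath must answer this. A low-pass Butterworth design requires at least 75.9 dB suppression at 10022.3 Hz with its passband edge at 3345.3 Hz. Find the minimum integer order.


Butterworth filter order formula:
n = log10(10^(A/10) - 1) / (2 * log10(f_stop/f_pass))
10^(75.9/10) - 1 = 38904513.4994
f_stop/f_pass = 10022.3 / 3345.3 = 2.9959
n = 7.9638 -> ceil = 8

8


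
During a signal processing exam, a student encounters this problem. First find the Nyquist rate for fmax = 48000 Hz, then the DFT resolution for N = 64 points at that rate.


Step 1 — Nyquist sampling rate:
fs = 2 * fmax = 2 * 48000 = 96000 Hz

Step 2 — DFT bin spacing:
df = fs / N = 96000 / 64 = 1500.0 Hz

1500.0 Hz


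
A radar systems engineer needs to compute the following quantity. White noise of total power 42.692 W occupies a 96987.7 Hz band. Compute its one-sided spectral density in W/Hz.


Power spectral density:
PSD = P / BW
    = 42.692 / 96987.7
    = 0.00044018 W/Hz

0.00044018 W/Hz


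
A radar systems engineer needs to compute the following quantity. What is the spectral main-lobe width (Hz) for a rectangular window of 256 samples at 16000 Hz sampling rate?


Main lobe width for a rectangular window:
Width = 2 * fs / N
      = 2 * 16000 / 256
      = 32000 / 256
      = 125.0 Hz

125.0 Hz


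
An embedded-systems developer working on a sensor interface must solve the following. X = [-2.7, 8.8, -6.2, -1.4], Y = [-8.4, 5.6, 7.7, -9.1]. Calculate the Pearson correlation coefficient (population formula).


Pearson correlation coefficient (population):
r = cov(X,Y) / (std(X) * std(Y))
Mean X = -0.375, Mean Y = -1.05
Cov(X,Y) = 8.84625
Std(X) = 5.580491, Std(Y) = 7.739671
r = 0.2048

0.2048


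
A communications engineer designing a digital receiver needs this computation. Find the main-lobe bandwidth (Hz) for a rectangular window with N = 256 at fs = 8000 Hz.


Main lobe width for a rectangular window:
Width = 2 * fs / N
      = 2 * 8000 / 256
      = 16000 / 256
      = 62.5 Hz

62.5 Hz


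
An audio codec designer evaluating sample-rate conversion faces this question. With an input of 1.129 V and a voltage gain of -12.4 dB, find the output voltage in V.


Output voltage from dB gain:
V_out = V_in * 10^(gain_dB / 20)
      = 1.129 * 10^(-12.4 / 20)
      = 1.129 * 0.239883
      = 0.2708 V

0.2708 V


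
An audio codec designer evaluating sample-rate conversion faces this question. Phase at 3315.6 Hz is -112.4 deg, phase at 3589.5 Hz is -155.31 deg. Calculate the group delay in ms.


Group delay from phase difference:
tau = -d(phi)/d(omega)
d(phi) = -42.91 deg = -0.748921 rad
d(omega) = 2*pi*(3589.5 - 3315.6) = 1720.9645 rad/s
tau = -(-0.748921) / 1720.9645
    = 0.4352 ms

0.4352 ms


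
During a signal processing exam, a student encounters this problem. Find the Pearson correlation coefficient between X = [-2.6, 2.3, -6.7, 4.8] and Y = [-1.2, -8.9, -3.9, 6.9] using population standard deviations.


Pearson correlation coefficient (population):
r = cov(X,Y) / (std(X) * std(Y))
Mean X = -0.55, Mean Y = -1.775
Cov(X,Y) = 9.49875
Std(X) = 4.437623, Std(Y) = 5.719867
r = 0.3742

0.3742


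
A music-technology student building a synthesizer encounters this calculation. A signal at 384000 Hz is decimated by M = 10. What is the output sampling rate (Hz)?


Decimation reduces the sample rate:
fs_out = fs_in / M
       = 384000 / 10
       = 38400.0 Hz

38400.0 Hz


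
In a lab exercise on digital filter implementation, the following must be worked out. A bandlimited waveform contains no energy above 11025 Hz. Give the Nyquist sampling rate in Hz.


The Nyquist rate is twice the maximum frequency component.
fs_min = 2 * fmax
      = 2 * 11025
      = 22050 Hz

22050


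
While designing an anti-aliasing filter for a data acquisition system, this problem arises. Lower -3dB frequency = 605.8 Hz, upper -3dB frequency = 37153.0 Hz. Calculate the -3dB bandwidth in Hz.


Bandwidth is the difference of -3dB frequencies:
BW = f_high - f_low
   = 37153.0 - 605.8
   = 36547.2 Hz

36547.2 Hz


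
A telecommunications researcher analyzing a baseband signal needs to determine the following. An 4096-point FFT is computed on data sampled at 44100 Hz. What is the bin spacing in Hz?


DFT frequency resolution:
df = fs / N
   = 44100 / 4096
   = 10.7666 Hz

10.7666 Hz


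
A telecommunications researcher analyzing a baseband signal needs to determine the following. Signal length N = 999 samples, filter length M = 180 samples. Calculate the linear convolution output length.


Linear convolution output length:
L = N + M - 1
  = 999 + 180 - 1
  = 1178 samples

1178


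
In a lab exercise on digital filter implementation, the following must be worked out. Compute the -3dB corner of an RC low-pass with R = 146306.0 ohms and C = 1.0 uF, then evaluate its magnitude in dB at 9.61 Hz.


Step 1 — cutoff frequency:
fc = 1 / (2*pi*R*C)
C = 1.0 uF = 1e-06 F
fc = 1 / (2*pi*146306.0*1e-06)
   = 1.08782 Hz

Step 2 — magnitude at f = 9.61 Hz:
|H(f)| = 1 / sqrt(1 + (f/fc)^2)
f/fc = 9.61 / 1.08782 = 8.834182
|H| = 1 / sqrt(1 + 78.042772) = 0.1124783
|H|_dB = 20*log10(0.1124783) = -18.98 dB

fc = 1.08782 Hz; |H(9.61 Hz)| = -18.98 dB


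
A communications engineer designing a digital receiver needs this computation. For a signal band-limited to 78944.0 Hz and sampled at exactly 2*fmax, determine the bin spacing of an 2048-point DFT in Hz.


Step 1 — Nyquist sampling rate:
fs = 2 * fmax = 2 * 78944.0 = 157888.0 Hz

Step 2 — DFT bin spacing:
df = fs / N = 157888.0 / 2048 = 77.0938 Hz

77.0938 Hz


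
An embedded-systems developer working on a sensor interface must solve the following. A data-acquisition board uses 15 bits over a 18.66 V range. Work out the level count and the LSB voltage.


Step 1 — number of quantization levels:
L = 2^N = 2^15 = 32768

Step 2 — LSB step size:
delta = Vfs / L
      = 18.66 / 32768
      = 0.00056946 V

Levels = 32768; step size = 0.00056946 V


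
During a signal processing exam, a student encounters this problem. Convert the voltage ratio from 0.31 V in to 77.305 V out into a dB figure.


Voltage gain in dB:
G = 20 * log10(Vout / Vin)
  = 20 * log10(77.305 / 0.31)
  = 20 * log10(249.370968)
  = 20 * 2.396846
  = 47.94 dB

47.94 dB


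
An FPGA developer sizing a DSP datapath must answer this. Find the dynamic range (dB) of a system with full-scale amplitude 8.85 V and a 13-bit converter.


Dynamic range from full-scale to LSB:
V_min = V_max / 2^bits = 8.85 / 2^13
DR = 20 * log10(V_max / V_min)
   = 20 * log10(2^13)
   = 20 * 13 * log10(2)
   = 78.27 dB

78.27 dB


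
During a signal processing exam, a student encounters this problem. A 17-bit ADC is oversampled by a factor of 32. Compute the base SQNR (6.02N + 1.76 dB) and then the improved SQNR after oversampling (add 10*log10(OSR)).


Step 1 — baseline SQNR at Nyquist:
SQNR_base = 6.02*N + 1.76
          = 6.02*17 + 1.76
          = 104.1 dB

Step 2 — oversampling processing gain:
G = 10*log10(OSR) = 10*log10(32) = 15.05 dB

Step 3 — total:
SQNR_total = 104.1 + 15.05 = 119.15 dB

Base SQNR = 104.1 dB; oversampled SQNR = 119.15 dB


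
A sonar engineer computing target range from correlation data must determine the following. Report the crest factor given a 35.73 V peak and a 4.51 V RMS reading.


Crest factor is the ratio of peak to RMS:
CF = V_peak / V_rms
   = 35.73 / 4.51
   = 7.9224

7.9224


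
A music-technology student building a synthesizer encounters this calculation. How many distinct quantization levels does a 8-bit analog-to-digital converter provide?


Number of quantization levels = 2^N
= 2^8
= 256

256


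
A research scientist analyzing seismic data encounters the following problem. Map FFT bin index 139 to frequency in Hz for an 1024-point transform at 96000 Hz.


Frequency of DFT bin k:
f_k = k * fs / N
    = 139 * 96000 / 1024
    = 13344000 / 1024
    = 13031.25 Hz

13031.25 Hz


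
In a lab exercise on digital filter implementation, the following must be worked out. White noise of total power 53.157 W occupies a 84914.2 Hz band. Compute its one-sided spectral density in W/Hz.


Power spectral density:
PSD = P / BW
    = 53.157 / 84914.2
    = 0.00062601 W/Hz

0.00062601 W/Hz


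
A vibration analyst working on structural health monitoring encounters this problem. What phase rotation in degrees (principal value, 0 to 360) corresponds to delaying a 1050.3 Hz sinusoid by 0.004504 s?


Phase shift from frequency and time delay:
phi = 360 * f * t_delay
    = 360 * 1050.3 * 0.004504
    = 1703.0 degrees
    mod 360 = 263.0 degrees

263.0 degrees


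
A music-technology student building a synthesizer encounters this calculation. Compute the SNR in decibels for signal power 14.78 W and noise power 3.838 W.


SNR in decibels:
SNR = 10 * log10(Ps / Pn)
    = 10 * log10(14.78 / 3.838)
    = 10 * log10(3.851)
    = 10 * 0.5856
    = 5.86 dB

5.86 dB


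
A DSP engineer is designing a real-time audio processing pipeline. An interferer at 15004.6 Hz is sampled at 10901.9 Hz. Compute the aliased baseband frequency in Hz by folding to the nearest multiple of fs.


Compute the nearest integer multiple of fs to the signal:
n = round(15004.6 / 10901.9) = 1
f_alias = |15004.6 - 1 * 10901.9|
        = |15004.6 - 10901.9|
        = 4102.7 Hz

4102.7


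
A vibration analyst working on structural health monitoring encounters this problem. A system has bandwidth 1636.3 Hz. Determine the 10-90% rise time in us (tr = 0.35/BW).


Rise time from bandwidth relationship:
tr = 0.35 / BW
   = 0.35 / 1636.3
   = 0.0002138972071 s
   = 213.8972 us

213.8972 us


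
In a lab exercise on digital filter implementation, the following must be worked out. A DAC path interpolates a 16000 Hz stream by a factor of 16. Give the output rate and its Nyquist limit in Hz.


Step 1 — output sample rate after interpolation by L:
fs_out = L * fs_in = 16 * 16000 = 256000 Hz

Step 2 — Nyquist frequency of the output stream:
f_Nyq = fs_out / 2 = 256000 / 2 = 128000.0 Hz

fs_out = 256000 Hz; f_Nyquist = 128000.0 Hz


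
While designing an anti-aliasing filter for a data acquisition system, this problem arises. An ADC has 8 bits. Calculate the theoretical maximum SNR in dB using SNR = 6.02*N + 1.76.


Theoretical SNR for a full-scale sinusoid:
SNR = 6.02 * N + 1.76
    = 6.02 * 8 + 1.76
    = 48.16 + 1.76
    = 49.92 dB

49.92 dB


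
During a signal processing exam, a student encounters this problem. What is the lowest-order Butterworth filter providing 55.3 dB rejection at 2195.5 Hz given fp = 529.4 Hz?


Butterworth filter order formula:
n = log10(10^(A/10) - 1) / (2 * log10(f_stop/f_pass))
10^(55.3/10) - 1 = 338843.1561
f_stop/f_pass = 2195.5 / 529.4 = 4.1471
n = 4.4759 -> ceil = 5

5


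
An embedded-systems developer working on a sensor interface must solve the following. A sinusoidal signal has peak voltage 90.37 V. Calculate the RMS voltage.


RMS voltage for a sinusoidal waveform:
V_rms = V_peak / sqrt(2)
      = 90.37 / 1.414214
      = 63.901 V

63.901 V


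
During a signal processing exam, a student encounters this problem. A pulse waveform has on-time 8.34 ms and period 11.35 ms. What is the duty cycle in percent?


Duty cycle as a percentage:
DC = (t_on / T) * 100
   = (8.34 / 11.35) * 100
   = 0.734802 * 100
   = 73.48 %

73.48 %


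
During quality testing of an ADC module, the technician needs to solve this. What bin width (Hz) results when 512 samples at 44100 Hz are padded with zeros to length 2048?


Frequency resolution after zero-padding:
N_padded = 512 * 4 = 2048
df = fs / N_padded
   = 44100 / 2048
   = 21.5332 Hz

21.5332 Hz


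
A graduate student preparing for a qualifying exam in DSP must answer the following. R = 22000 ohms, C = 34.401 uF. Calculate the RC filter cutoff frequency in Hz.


Cutoff frequency of a first-order RC filter:
fc = 1 / (2 * pi * R * C)
C = 34.401 uF = 3.4401e-05 F
fc = 1 / (2 * pi * 22000 * 3.4401e-05)
   = 1 / 4.7552528705503
   = 0.210294 Hz

0.210294 Hz


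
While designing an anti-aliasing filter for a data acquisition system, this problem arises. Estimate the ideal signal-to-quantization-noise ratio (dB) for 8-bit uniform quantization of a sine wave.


Theoretical SNR for a full-scale sinusoid:
SNR = 6.02 * N + 1.76
    = 6.02 * 8 + 1.76
    = 48.16 + 1.76
    = 49.92 dB

49.92 dB


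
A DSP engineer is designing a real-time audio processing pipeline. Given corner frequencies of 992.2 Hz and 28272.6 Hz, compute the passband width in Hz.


Bandwidth is the difference of -3dB frequencies:
BW = f_high - f_low
   = 28272.6 - 992.2
   = 27280.4 Hz

27280.4 Hz


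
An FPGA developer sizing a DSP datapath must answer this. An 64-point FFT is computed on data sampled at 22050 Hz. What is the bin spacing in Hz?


DFT frequency resolution:
df = fs / N
   = 22050 / 64
   = 344.5312 Hz

344.5312 Hz


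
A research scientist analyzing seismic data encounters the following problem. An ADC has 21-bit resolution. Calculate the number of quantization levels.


Number of quantization levels = 2^N
= 2^21
= 2097152

2097152


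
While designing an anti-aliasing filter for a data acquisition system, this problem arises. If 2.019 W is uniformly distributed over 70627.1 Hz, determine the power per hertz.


Power spectral density:
PSD = P / BW
    = 2.019 / 70627.1
    = 2.859e-05 W/Hz

2.859e-05 W/Hz


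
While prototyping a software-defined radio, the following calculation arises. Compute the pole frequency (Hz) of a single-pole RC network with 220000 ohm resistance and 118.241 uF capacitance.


Cutoff frequency of a first-order RC filter:
fc = 1 / (2 * pi * R * C)
C = 118.241 uF = 0.000118241 F
fc = 1 / (2 * pi * 220000 * 0.000118241)
   = 1 / 163.44462505937
   = 0.006118 Hz

0.006118 Hz


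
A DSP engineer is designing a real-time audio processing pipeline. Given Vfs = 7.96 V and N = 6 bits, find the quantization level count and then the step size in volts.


Step 1 — number of quantization levels:
L = 2^N = 2^6 = 64

Step 2 — LSB step size:
delta = Vfs / L
      = 7.96 / 64
      = 0.124375 V

Levels = 64; step size = 0.124375 V


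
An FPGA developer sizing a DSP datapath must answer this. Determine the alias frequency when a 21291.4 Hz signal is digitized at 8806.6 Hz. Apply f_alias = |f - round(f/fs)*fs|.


Compute the nearest integer multiple of fs to the signal:
n = round(21291.4 / 8806.6) = 2
f_alias = |21291.4 - 2 * 8806.6|
        = |21291.4 - 17613.2|
        = 3678.2 Hz

3678.2


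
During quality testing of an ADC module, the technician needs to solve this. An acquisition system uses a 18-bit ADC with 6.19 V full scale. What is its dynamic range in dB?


Dynamic range from full-scale to LSB:
V_min = V_max / 2^bits = 6.19 / 2^18
DR = 20 * log10(V_max / V_min)
   = 20 * log10(2^18)
   = 20 * 18 * log10(2)
   = 108.37 dB

108.37 dB


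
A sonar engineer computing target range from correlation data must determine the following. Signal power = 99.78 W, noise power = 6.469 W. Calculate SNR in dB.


SNR in decibels:
SNR = 10 * log10(Ps / Pn)
    = 10 * log10(99.78 / 6.469)
    = 10 * log10(15.4243)
    = 10 * 1.1882
    = 11.88 dB

11.88 dB


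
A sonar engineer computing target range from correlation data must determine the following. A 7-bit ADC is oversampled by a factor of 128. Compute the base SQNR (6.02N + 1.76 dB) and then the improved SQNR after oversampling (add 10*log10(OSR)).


Step 1 — baseline SQNR at Nyquist:
SQNR_base = 6.02*N + 1.76
          = 6.02*7 + 1.76
          = 43.9 dB

Step 2 — oversampling processing gain:
G = 10*log10(OSR) = 10*log10(128) = 21.07 dB

Step 3 — total:
SQNR_total = 43.9 + 21.07 = 64.97 dB

Base SQNR = 43.9 dB; oversampled SQNR = 64.97 dB


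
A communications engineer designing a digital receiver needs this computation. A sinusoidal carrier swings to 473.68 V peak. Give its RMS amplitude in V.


RMS voltage for a sinusoidal waveform:
V_rms = V_peak / sqrt(2)
      = 473.68 / 1.414214
      = 334.942 V

334.942 V


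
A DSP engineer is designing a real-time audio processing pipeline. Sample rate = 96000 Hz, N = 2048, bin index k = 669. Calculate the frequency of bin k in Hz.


Frequency of DFT bin k:
f_k = k * fs / N
    = 669 * 96000 / 2048
    = 64224000 / 2048
    = 31359.375 Hz

31359.375 Hz


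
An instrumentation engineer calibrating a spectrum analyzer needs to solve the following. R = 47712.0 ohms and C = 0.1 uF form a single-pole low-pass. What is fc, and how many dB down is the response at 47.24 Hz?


Step 1 — cutoff frequency:
fc = 1 / (2*pi*R*C)
C = 0.1 uF = 1e-07 F
fc = 1 / (2*pi*47712.0*1e-07)
   = 33.3574 Hz

Step 2 — magnitude at f = 47.24 Hz:
|H(f)| = 1 / sqrt(1 + (f/fc)^2)
f/fc = 47.24 / 33.3574 = 1.416178
|H| = 1 / sqrt(1 + 2.00556) = 0.576816
|H|_dB = 20*log10(0.576816) = -4.78 dB

fc = 33.3574 Hz; |H(47.24 Hz)| = -4.78 dB


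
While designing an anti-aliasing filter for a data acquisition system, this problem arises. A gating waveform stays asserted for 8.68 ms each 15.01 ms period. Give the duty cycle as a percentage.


Duty cycle as a percentage:
DC = (t_on / T) * 100
   = (8.68 / 15.01) * 100
   = 0.578281 * 100
   = 57.83 %

57.83 %


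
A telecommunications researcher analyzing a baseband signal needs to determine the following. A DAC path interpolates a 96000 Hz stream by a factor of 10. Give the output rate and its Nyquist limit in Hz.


Step 1 — output sample rate after interpolation by L:
fs_out = L * fs_in = 10 * 96000 = 960000 Hz

Step 2 — Nyquist frequency of the output stream:
f_Nyq = fs_out / 2 = 960000 / 2 = 480000.0 Hz

fs_out = 960000 Hz; f_Nyquist = 480000.0 Hz


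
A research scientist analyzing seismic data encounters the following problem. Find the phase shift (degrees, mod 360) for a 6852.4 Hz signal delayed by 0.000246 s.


Phase shift from frequency and time delay:
phi = 360 * f * t_delay
    = 360 * 6852.4 * 0.000246
    = 606.85 degrees
    mod 360 = 246.85 degrees

246.85 degrees


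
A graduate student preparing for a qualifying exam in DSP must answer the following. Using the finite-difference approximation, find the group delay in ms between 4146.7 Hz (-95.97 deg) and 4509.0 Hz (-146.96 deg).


Group delay from phase difference:
tau = -d(phi)/d(omega)
d(phi) = -50.99 deg = -0.889943 rad
d(omega) = 2*pi*(4509.0 - 4146.7) = 2276.398 rad/s
tau = -(-0.889943) / 2276.398
    = 0.3909 ms

0.3909 ms


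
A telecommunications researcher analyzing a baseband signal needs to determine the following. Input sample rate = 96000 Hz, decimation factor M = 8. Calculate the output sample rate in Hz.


Decimation reduces the sample rate:
fs_out = fs_in / M
       = 96000 / 8
       = 12000.0 Hz

12000.0 Hz


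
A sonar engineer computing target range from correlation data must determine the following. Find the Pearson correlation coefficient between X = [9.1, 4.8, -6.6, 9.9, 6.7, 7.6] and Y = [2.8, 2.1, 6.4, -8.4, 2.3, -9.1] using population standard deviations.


Pearson correlation coefficient (population):
r = cov(X,Y) / (std(X) * std(Y))
Mean X = 5.25, Mean Y = -0.65
Cov(X,Y) = -20.519167
Std(X) = 5.548198, Std(Y) = 5.906705
r = -0.6261

-0.6261


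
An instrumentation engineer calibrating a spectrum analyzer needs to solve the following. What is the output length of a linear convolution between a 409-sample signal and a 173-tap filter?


Linear convolution output length:
L = N + M - 1
  = 409 + 173 - 1
  = 581 samples

581


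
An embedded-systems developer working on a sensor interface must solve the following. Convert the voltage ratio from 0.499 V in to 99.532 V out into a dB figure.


Voltage gain in dB:
G = 20 * log10(Vout / Vin)
  = 20 * log10(99.532 / 0.499)
  = 20 * log10(199.462926)
  = 20 * 2.299862
  = 46.0 dB

46.0 dB


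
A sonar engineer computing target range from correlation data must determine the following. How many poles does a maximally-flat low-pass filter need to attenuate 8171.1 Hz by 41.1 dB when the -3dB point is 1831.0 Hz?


Butterworth filter order formula:
n = log10(10^(A/10) - 1) / (2 * log10(f_stop/f_pass))
10^(41.1/10) - 1 = 12881.4955
f_stop/f_pass = 8171.1 / 1831.0 = 4.4626
n = 3.1635 -> ceil = 4

4


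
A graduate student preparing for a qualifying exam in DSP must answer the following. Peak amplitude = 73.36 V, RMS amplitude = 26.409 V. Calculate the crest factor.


Crest factor is the ratio of peak to RMS:
CF = V_peak / V_rms
   = 73.36 / 26.409
   = 2.7778

2.7778


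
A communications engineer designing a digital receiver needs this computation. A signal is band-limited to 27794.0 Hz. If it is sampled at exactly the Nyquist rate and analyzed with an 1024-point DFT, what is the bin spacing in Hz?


Step 1 — Nyquist sampling rate:
fs = 2 * fmax = 2 * 27794.0 = 55588.0 Hz

Step 2 — DFT bin spacing:
df = fs / N = 55588.0 / 1024 = 54.2852 Hz

54.2852 Hz


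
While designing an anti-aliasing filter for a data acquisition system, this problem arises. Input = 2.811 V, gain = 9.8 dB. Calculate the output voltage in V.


Output voltage from dB gain:
V_out = V_in * 10^(gain_dB / 20)
      = 2.811 * 10^(9.8 / 20)
      = 2.811 * 3.090295
      = 8.6868 V

8.6868 V


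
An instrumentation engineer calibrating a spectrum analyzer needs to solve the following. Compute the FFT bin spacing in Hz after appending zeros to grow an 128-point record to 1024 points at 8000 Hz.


Frequency resolution after zero-padding:
N_padded = 128 * 8 = 1024
df = fs / N_padded
   = 8000 / 1024
   = 7.8125 Hz

7.8125 Hz


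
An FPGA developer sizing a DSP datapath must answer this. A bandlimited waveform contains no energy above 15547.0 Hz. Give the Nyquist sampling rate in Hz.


The Nyquist rate is twice the maximum frequency component.
fs_min = 2 * fmax
      = 2 * 15547.0
      = 31094.0 Hz

31094.0


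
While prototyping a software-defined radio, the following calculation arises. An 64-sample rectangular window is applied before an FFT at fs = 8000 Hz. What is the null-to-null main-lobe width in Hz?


Main lobe width for a rectangular window:
Width = 2 * fs / N
      = 2 * 8000 / 64
      = 16000 / 64
      = 250.0 Hz

250.0 Hz


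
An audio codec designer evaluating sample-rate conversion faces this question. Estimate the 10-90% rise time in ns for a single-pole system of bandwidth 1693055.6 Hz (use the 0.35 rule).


Rise time from bandwidth relationship:
tr = 0.35 / BW
   = 0.35 / 1693055.6
   = 2.067268198e-07 s
   = 206.7268 ns

206.7268 ns


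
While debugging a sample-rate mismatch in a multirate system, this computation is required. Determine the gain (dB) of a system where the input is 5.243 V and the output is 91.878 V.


Voltage gain in dB:
G = 20 * log10(Vout / Vin)
  = 20 * log10(91.878 / 5.243)
  = 20 * log10(17.523937)
  = 20 * 1.243632
  = 24.87 dB

24.87 dB


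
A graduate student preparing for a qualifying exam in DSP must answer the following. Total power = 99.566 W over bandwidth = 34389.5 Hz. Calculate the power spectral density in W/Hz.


Power spectral density:
PSD = P / BW
    = 99.566 / 34389.5
    = 0.00289524 W/Hz

0.00289524 W/Hz


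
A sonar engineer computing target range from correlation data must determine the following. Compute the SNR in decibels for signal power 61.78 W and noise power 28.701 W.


SNR in decibels:
SNR = 10 * log10(Ps / Pn)
    = 10 * log10(61.78 / 28.701)
    = 10 * log10(2.1525)
    = 10 * 0.333
    = 3.33 dB

3.33 dB


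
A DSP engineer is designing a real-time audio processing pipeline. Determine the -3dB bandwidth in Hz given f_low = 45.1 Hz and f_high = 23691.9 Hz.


Bandwidth is the difference of -3dB frequencies:
BW = f_high - f_low
   = 23691.9 - 45.1
   = 23646.8 Hz

23646.8 Hz


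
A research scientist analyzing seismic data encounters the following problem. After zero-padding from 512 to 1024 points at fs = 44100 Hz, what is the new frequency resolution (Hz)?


Frequency resolution after zero-padding:
N_padded = 512 * 2 = 1024
df = fs / N_padded
   = 44100 / 1024
   = 43.0664 Hz

43.0664 Hz


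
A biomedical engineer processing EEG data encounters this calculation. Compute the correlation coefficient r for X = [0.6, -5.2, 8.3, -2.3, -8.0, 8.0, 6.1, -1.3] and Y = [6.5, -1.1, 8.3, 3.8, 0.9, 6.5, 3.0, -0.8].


Pearson correlation coefficient (population):
r = cov(X,Y) / (std(X) * std(Y))
Mean X = 0.775, Mean Y = 3.3875
Cov(X,Y) = 14.113438
Std(X) = 5.741026, Std(Y) = 3.310754
r = 0.7425

0.7425


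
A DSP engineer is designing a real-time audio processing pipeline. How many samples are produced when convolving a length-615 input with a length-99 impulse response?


Linear convolution output length:
L = N + M - 1
  = 615 + 99 - 1
  = 713 samples

713


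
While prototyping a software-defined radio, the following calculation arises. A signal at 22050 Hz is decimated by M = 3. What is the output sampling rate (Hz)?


Decimation reduces the sample rate:
fs_out = fs_in / M
       = 22050 / 3
       = 7350.0 Hz

7350.0 Hz
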